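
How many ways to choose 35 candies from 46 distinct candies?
C(46,35) = 46!/(35!×11!) = 13340783196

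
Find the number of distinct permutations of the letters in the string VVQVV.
5! / (4! × 1!) = 5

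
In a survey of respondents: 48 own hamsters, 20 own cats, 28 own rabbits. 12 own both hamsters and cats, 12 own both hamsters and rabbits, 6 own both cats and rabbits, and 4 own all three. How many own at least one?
|A∪B∪C| = 48+20+28-12-12-6+4 = 70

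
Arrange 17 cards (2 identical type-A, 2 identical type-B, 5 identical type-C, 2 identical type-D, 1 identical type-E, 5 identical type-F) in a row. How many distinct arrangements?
17! / (2! × 2! × 5! × 2! × 1! × 5!) = 3087564480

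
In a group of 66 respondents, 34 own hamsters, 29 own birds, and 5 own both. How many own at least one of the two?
|A∪B| = |A| + |B| - |A∩B| = 34 + 29 - 5 = 58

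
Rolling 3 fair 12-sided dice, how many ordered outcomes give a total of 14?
Coefficient of x^14 in (x + x² + ... + x^12)^3. By inclusion-exclusion on dice exceeding 12: Σ_j (-1)^j C(3,j)·C(14-1-12j, 2) = C(3,0)·C(13,2) = 1·78 = 78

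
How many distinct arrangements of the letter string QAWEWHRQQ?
9! / (1! × 2! × 1! × 3! × 1! × 1!) = 30240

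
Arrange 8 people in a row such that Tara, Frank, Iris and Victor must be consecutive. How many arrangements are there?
Treat the 4 as one block: (8-4+1)! × 4! = 120 × 24 = 2880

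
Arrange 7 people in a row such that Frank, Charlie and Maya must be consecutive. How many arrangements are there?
Treat the 3 as one block: (7-3+1)! × 3! = 120 × 6 = 720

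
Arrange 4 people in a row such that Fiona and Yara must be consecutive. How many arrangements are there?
Treat the 2 as one block: (4-2+1)! × 2! = 6 × 2 = 12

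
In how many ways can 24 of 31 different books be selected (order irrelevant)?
C(31,24) = 31!/(24!×7!) = 2629575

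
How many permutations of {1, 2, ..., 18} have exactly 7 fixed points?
Choose the 7 fixed points C(18,7) = 31824, derange the rest: !11 = Σ_{j=0}^{11} (-1)^j·11!/j! = 39916800 - 39916800 + 19958400 - 6652800 + 1663200 - 332640 + 55440 - 7920 + 990 - 110 + 11 - 1 = 14684570. Product = 31824 × 14684570 = 467321755680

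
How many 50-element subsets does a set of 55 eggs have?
C(55,50) = 55!/(50!×5!) = 3478761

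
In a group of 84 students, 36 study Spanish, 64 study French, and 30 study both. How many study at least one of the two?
|A∪B| = |A| + |B| - |A∩B| = 36 + 64 - 30 = 70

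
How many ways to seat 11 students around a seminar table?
Circular: fix one position, arrange the rest. (11-1)! = 3628800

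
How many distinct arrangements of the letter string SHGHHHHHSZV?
11! / (1! × 1! × 1! × 6! × 2!) = 27720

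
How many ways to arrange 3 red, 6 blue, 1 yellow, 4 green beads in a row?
14! / (3! × 6! × 1! × 4!) = 840840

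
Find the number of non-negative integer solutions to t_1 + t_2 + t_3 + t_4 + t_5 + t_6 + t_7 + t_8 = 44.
C(44+8-1, 8-1) = C(51, 7) = 115775100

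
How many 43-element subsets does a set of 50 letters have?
C(50,43) = 50!/(43!×7!) = 99884400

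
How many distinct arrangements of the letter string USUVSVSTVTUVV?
13! / (2! × 3! × 5! × 3!) = 720720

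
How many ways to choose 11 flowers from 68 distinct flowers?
C(68,11) = 68!/(11!×57!) = 1533058025824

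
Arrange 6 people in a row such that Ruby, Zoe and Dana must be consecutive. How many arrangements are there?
Treat the 3 as one block: (6-3+1)! × 3! = 24 × 6 = 144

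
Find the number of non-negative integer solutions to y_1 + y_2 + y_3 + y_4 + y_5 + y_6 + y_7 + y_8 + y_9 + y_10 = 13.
C(13+10-1, 10-1) = C(22, 9) = 497420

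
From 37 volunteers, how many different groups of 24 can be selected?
C(37,24) = 37!/(24!×13!) = 3562467300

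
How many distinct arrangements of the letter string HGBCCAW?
7! / (2! × 1! × 1! × 1! × 1! × 1!) = 2520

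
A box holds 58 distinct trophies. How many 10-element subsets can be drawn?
C(58,10) = 58!/(10!×48!) = 52179482355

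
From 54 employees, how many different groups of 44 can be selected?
C(54,44) = 54!/(44!×10!) = 23930713170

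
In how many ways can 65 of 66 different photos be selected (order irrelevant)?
C(66,65) = 66!/(65!×1!) = 66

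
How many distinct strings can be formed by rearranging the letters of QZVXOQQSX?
9! / (1! × 1! × 2! × 1! × 3! × 1!) = 30240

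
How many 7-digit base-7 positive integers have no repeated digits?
First digit: 6 choices (nonzero). Then descending: 6 × 6 × 5 × 4 × 3 × 2 × 1 = 4320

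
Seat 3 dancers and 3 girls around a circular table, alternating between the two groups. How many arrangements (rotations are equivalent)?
Fix one of the dancers: (3-1)! ways for the remaining dancers, × 3! ways for the girls = 2 × 6 = 12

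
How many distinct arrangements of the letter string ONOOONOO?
8! / (2! × 6!) = 28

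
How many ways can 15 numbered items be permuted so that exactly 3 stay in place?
Choose the 3 fixed points C(15,3) = 455, derange the rest: !12 = Σ_{j=0}^{12} (-1)^j·12!/j! = 479001600 - 479001600 + 239500800 - 79833600 + 19958400 - 3991680 + 665280 - 95040 + 11880 - 1320 + 132 - 12 + 1 = 176214841. Product = 455 × 176214841 = 80177752655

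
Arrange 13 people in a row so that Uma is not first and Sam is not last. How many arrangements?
By inclusion-exclusion: 13! - 2×(13-1)! + (13-2)! = 6227020800 - 958003200 + 39916800 = 5308934400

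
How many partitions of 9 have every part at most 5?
Let r_j(i) = number of partitions of i into parts ≤ j, for i = 0..9. r_1(i) = 1 for all i; r_j(i) = r_{j-1}(i) + r_j(i-j). Rows j = 2..5: ≤2: 1 1 2 2 3 3 4 4 5 5; ≤3: 1 1 2 3 4 5 7 8 10 12; ≤4: 1 1 2 3 5 6 9 11 15 18; ≤5: 1 1 2 3 5 7 10 13 18 23. r_5(9) = 23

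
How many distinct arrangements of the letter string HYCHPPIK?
8! / (1! × 1! × 1! × 2! × 1! × 2!) = 10080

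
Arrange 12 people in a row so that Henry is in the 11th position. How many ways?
Fix one position: (12-1)! = 39916800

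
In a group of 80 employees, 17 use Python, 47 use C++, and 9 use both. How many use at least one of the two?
|A∪B| = |A| + |B| - |A∩B| = 17 + 47 - 9 = 55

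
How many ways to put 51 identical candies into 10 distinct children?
C(51+10-1, 10-1) = C(60, 9) = 14783142660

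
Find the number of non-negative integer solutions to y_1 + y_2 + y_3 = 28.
C(28+3-1, 3-1) = C(30, 2) = 435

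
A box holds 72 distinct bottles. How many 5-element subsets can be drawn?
C(72,5) = 72!/(5!×67!) = 13991544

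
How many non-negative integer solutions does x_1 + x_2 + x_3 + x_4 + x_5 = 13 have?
C(13+5-1, 5-1) = C(17, 4) = 2380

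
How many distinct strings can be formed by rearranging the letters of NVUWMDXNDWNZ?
12! / (1! × 1! × 1! × 1! × 2! × 3! × 1! × 2!) = 19958400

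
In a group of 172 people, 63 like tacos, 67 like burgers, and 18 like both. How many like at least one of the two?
|A∪B| = |A| + |B| - |A∩B| = 63 + 67 - 18 = 112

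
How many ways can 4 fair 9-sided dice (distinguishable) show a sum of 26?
Coefficient of x^26 in (x + x² + ... + x^9)^4. By inclusion-exclusion on dice exceeding 9: Σ_j (-1)^j C(4,j)·C(26-1-9j, 3) = C(4,0)·C(25,3) - C(4,1)·C(16,3) + C(4,2)·C(7,3) = 1·2300 - 4·560 + 6·35 = 270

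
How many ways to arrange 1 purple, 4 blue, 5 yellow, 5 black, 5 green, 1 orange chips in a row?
21! / (1! × 4! × 5! × 5! × 5! × 1!) = 1231938227520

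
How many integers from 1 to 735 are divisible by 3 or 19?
⌊735/3⌋ + ⌊735/19⌋ - ⌊735/57⌋ = 245 + 38 - 12 = 271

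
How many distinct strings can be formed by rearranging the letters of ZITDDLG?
7! / (1! × 1! × 1! × 1! × 2! × 1!) = 2520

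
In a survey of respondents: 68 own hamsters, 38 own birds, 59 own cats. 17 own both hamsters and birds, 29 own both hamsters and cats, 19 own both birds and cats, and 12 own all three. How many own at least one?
|A∪B∪C| = 68+38+59-17-29-19+12 = 112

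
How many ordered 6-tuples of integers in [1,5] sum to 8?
Coefficient of x^8 in (x + x² + ... + x^5)^6. By inclusion-exclusion on dice exceeding 5: Σ_j (-1)^j C(6,j)·C(8-1-5j, 5) = C(6,0)·C(7,5) = 1·21 = 21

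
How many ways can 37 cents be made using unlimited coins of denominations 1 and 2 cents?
Coefficient of x^37 in 1/(1-x^1) · 1/(1-x^2). Use j coins of 2 for j = 0..⌊37/2⌋ = 18, the rest in 1s: 18 + 1 = 19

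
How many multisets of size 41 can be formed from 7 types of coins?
C(41+7-1, 7-1) = C(47, 6) = 10737573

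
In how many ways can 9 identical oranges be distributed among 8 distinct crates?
C(9+8-1, 8-1) = C(16, 7) = 11440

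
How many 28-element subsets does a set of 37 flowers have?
C(37,28) = 37!/(28!×9!) = 124403620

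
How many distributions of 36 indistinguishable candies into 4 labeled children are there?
C(36+4-1, 4-1) = C(39, 3) = 9139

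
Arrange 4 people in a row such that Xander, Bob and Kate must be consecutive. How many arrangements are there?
Treat the 3 as one block: (4-3+1)! × 3! = 2 × 6 = 12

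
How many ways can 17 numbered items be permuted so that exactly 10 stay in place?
Choose the 10 fixed points C(17,10) = 19448, derange the rest: !7 = Σ_{j=0}^{7} (-1)^j·7!/j! = 5040 - 5040 + 2520 - 840 + 210 - 42 + 7 - 1 = 1854. Product = 19448 × 1854 = 36056592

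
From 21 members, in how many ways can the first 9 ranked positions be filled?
P(21,9) = 21!/(21-9)! = 106661318400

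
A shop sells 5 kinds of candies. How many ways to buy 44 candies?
C(44+5-1, 5-1) = C(48, 4) = 194580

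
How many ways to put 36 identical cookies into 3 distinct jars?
C(36+3-1, 3-1) = C(38, 2) = 703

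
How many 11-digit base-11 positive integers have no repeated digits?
First digit: 10 choices (nonzero). Then descending: 10 × 10 × 9 × 8 × 7 × 6 × 5 × 4 × 3 × 2 × 1 = 36288000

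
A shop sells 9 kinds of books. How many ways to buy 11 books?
C(11+9-1, 9-1) = C(19, 8) = 75582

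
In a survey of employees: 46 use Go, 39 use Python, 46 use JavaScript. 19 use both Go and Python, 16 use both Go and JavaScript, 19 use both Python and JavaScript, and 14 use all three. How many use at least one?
|A∪B∪C| = 46+39+46-19-16-19+14 = 91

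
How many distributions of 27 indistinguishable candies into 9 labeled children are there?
C(27+9-1, 9-1) = C(35, 8) = 23535820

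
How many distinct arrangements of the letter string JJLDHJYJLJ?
10! / (1! × 5! × 1! × 1! × 2!) = 15120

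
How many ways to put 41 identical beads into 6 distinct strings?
C(41+6-1, 6-1) = C(46, 5) = 1370754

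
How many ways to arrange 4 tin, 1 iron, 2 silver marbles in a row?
7! / (4! × 1! × 2!) = 105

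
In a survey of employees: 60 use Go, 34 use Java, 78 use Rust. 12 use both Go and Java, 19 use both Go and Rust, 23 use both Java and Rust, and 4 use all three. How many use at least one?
|A∪B∪C| = 60+34+78-12-19-23+4 = 122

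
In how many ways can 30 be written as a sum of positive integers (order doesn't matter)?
Pentagonal recurrence p(n) = p(n-1) + p(n-2) - p(n-5) - p(n-7) + p(n-12) + p(n-15) - ... gives p(0..29) = 1, 1, 2, 3, 5, 7, 11, 15, 22, 30, 42, 56, 77, 101, 135, 176, 231, 297, 385, 490, 627, 792, 1002, 1255, 1575, 1958, 2436, 3010, 3718, 4565. p(30) = p(29) + p(28) - p(25) - p(23) + p(18) + p(15) - p(8) - p(4) = 4565 + 3718 - 1958 - 1255 + 385 + 176 - 22 - 5 = 5604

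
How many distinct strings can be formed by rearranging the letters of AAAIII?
6! / (3! × 3!) = 20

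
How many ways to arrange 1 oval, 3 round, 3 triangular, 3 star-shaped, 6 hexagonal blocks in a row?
16! / (1! × 3! × 3! × 3! × 6!) = 134534400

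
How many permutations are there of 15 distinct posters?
15! = 1307674368000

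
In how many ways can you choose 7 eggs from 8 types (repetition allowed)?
C(7+8-1, 8-1) = C(14, 7) = 3432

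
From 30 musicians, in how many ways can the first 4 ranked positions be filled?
P(30,4) = 30!/(30-4)! = 657720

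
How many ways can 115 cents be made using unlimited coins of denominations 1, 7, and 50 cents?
Coefficient of x^115 in 1/(1-x^1) · 1/(1-x^7) · 1/(1-x^50). Case on j = number of 50-cent coins (j = 0..2); remainder r = 115 - 50j is made from {1,7} in ⌊r/7⌋+1 ways. r = 115, 65, 15 → 17 + 10 + 3 = 30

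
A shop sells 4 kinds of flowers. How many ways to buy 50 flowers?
C(50+4-1, 4-1) = C(53, 3) = 23426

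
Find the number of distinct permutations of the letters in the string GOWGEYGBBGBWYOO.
15! / (2! × 2! × 3! × 1! × 4! × 3!) = 378378000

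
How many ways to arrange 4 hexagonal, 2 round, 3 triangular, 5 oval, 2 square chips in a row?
16! / (4! × 2! × 3! × 5! × 2!) = 302702400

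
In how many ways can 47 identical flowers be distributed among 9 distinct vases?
C(47+9-1, 9-1) = C(55, 8) = 1217566350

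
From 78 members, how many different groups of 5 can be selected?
C(78,5) = 78!/(5!×73!) = 21111090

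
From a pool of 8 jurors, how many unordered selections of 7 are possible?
C(8,7) = 8!/(7!×1!) = 8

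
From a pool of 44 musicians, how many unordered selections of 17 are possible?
C(44,17) = 44!/(17!×27!) = 686353797976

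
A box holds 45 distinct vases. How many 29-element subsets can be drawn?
C(45,29) = 45!/(29!×16!) = 646626422970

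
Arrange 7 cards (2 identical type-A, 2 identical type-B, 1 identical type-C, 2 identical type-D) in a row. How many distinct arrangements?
7! / (2! × 2! × 1! × 2!) = 630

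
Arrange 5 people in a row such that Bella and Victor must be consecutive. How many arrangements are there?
Treat the 2 as one block: (5-2+1)! × 2! = 24 × 2 = 48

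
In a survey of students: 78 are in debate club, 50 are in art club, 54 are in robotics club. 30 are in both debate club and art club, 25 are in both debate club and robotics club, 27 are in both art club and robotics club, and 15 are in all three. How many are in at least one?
|A∪B∪C| = 78+50+54-30-25-27+15 = 115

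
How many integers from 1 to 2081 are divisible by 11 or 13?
⌊2081/11⌋ + ⌊2081/13⌋ - ⌊2081/143⌋ = 189 + 160 - 14 = 335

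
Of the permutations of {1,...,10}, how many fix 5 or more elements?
Exactly j fixed points: C(10,j)·!(10-j); sum over j ≥ 5 (derangement numbers via !m = (m-1)·(!(m-1) + !(m-2)): !0..!5 = 1, 0, 1, 2, 9, 44). Σ_{j=5}^{10} C(10,j)·!(10-j) = C(10,5)·!5 + C(10,6)·!4 + C(10,7)·!3 + C(10,8)·!2 + C(10,9)·!1 + C(10,10)·!0 = 252·44 + 210·9 + 120·2 + 45·1 + 10·0 + 1·1 = 13264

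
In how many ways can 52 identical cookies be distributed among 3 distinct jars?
C(52+3-1, 3-1) = C(54, 2) = 1431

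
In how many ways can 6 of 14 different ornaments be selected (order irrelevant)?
C(14,6) = 14!/(6!×8!) = 3003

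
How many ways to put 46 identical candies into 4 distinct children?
C(46+4-1, 4-1) = C(49, 3) = 18424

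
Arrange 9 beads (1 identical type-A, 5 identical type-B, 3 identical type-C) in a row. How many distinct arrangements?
9! / (1! × 5! × 3!) = 504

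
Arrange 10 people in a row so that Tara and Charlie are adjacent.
Treat as block: (10-1)! × 2! = 362880 × 2 = 725760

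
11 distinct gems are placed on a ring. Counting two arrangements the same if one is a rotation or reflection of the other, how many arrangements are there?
(11-1)!/2 = 3628800/2 = 1814400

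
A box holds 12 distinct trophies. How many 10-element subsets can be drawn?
C(12,10) = 12!/(10!×2!) = 66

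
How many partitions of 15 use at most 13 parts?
By conjugation, equals partitions of 15 into parts ≤ 13. Let r_j(i) = number of partitions of i into parts ≤ j, for i = 0..15. r_1(i) = 1 for all i; r_j(i) = r_{j-1}(i) + r_j(i-j). Rows j = 2..13: ≤2: 1 1 2 2 3 3 4 4 5 5 6 6 7 7 8 8; ≤3: 1 1 2 3 4 5 7 8 10 12 14 16 19 21 24 27; ≤4: 1 1 2 3 5 6 9 11 15 18 23 27 34 39 47 54; ≤5: 1 1 2 3 5 7 10 13 18 23 30 37 47 57 70 84; ≤6: 1 1 2 3 5 7 11 14 20 26 35 44 58 71 90 110; ≤7: 1 1 2 3 5 7 11 15 21 28 38 49 65 82 105 131; ≤8: 1 1 2 3 5 7 11 15 22 29 40 52 70 89 116 146; ≤9: 1 1 2 3 5 7 11 15 22 30 41 54 73 94 123 157; ≤10: 1 1 2 3 5 7 11 15 22 30 42 55 75 97 128 164; ≤11: 1 1 2 3 5 7 11 15 22 30 42 56 76 99 131 169; ≤12: 1 1 2 3 5 7 11 15 22 30 42 56 77 100 133 172; ≤13: 1 1 2 3 5 7 11 15 22 30 42 56 77 101 134 174. r_13(15) = 174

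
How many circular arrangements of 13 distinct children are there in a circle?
Circular: fix one position, arrange the rest. (13-1)! = 479001600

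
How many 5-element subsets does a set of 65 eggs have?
C(65,5) = 65!/(5!×60!) = 8259888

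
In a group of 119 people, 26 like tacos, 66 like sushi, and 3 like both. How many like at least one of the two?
|A∪B| = |A| + |B| - |A∩B| = 26 + 66 - 3 = 89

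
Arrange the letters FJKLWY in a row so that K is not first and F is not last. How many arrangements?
By inclusion-exclusion: 6! - 2×(6-1)! + (6-2)! = 720 - 240 + 24 = 504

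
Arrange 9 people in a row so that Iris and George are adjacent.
Treat as block: (9-1)! × 2! = 40320 × 2 = 80640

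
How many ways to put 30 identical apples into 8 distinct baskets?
C(30+8-1, 8-1) = C(37, 7) = 10295472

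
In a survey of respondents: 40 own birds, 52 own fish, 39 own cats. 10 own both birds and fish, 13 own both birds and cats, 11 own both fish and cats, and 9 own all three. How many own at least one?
|A∪B∪C| = 40+52+39-10-13-11+9 = 106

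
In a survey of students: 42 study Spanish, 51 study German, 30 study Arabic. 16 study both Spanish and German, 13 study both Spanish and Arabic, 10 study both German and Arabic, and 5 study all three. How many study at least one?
|A∪B∪C| = 42+51+30-16-13-10+5 = 89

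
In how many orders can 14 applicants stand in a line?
14! = 87178291200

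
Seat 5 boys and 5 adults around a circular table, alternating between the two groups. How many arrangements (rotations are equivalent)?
Fix one of the boys: (5-1)! ways for the remaining boys, × 5! ways for the adults = 24 × 120 = 2880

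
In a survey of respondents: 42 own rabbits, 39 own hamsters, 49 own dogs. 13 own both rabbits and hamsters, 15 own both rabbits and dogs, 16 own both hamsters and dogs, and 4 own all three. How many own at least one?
|A∪B∪C| = 42+39+49-13-15-16+4 = 90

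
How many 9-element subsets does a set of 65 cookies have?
C(65,9) = 65!/(9!×56!) = 31966749880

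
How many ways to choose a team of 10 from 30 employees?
C(30,10) = 30!/(10!×20!) = 30045015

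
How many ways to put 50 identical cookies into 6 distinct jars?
C(50+6-1, 6-1) = C(55, 5) = 3478761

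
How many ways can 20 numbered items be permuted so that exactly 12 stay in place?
Choose the 12 fixed points C(20,12) = 125970, derange the rest: !8 = Σ_{j=0}^{8} (-1)^j·8!/j! = 40320 - 40320 + 20160 - 6720 + 1680 - 336 + 56 - 8 + 1 = 14833. Product = 125970 × 14833 = 1868513010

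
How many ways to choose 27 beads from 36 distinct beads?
C(36,27) = 36!/(27!×9!) = 94143280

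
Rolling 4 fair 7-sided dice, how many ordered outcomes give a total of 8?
Coefficient of x^8 in (x + x² + ... + x^7)^4. By inclusion-exclusion on dice exceeding 7: Σ_j (-1)^j C(4,j)·C(8-1-7j, 3) = C(4,0)·C(7,3) = 1·35 = 35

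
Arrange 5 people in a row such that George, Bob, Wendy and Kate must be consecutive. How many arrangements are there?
Treat the 4 as one block: (5-4+1)! × 4! = 2 × 24 = 48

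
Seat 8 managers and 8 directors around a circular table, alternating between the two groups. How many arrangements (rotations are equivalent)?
Fix one of the managers: (8-1)! ways for the remaining managers, × 8! ways for the directors = 5040 × 40320 = 203212800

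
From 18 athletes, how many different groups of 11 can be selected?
C(18,11) = 18!/(11!×7!) = 31824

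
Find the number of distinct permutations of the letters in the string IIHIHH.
6! / (3! × 3!) = 20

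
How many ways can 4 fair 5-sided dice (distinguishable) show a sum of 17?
Coefficient of x^17 in (x + x² + ... + x^5)^4. By inclusion-exclusion on dice exceeding 5: Σ_j (-1)^j C(4,j)·C(17-1-5j, 3) = C(4,0)·C(16,3) - C(4,1)·C(11,3) + C(4,2)·C(6,3) = 1·560 - 4·165 + 6·20 = 20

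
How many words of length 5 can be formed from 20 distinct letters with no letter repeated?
P(20,5) = 20!/(20-5)! = 1860480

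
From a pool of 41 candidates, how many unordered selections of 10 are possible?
C(41,10) = 41!/(10!×31!) = 1121099408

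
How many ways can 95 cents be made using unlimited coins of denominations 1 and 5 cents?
Coefficient of x^95 in 1/(1-x^1) · 1/(1-x^5). Use j coins of 5 for j = 0..⌊95/5⌋ = 19, the rest in 1s: 19 + 1 = 20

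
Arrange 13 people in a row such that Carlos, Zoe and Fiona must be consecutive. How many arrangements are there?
Treat the 3 as one block: (13-3+1)! × 3! = 39916800 × 6 = 239500800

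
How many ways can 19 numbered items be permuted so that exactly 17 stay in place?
Choose the 17 fixed points C(19,17) = 171, derange the rest: !2 = Σ_{j=0}^{2} (-1)^j·2!/j! = 2 - 2 + 1 = 1. Product = 171 × 1 = 171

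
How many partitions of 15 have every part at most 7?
Let r_j(i) = number of partitions of i into parts ≤ j, for i = 0..15. r_1(i) = 1 for all i; r_j(i) = r_{j-1}(i) + r_j(i-j). Rows j = 2..7: ≤2: 1 1 2 2 3 3 4 4 5 5 6 6 7 7 8 8; ≤3: 1 1 2 3 4 5 7 8 10 12 14 16 19 21 24 27; ≤4: 1 1 2 3 5 6 9 11 15 18 23 27 34 39 47 54; ≤5: 1 1 2 3 5 7 10 13 18 23 30 37 47 57 70 84; ≤6: 1 1 2 3 5 7 11 14 20 26 35 44 58 71 90 110; ≤7: 1 1 2 3 5 7 11 15 21 28 38 49 65 82 105 131. r_7(15) = 131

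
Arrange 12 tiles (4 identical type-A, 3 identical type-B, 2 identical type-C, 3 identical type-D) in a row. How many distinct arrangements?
12! / (4! × 3! × 2! × 3!) = 277200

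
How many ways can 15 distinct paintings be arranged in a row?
15! = 1307674368000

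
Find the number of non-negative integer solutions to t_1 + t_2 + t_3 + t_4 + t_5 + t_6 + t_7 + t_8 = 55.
C(55+8-1, 8-1) = C(62, 7) = 491796152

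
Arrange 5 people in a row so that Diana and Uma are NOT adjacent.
Total - adjacent = 5! - (5-1)!×2 = 120 - 48 = 72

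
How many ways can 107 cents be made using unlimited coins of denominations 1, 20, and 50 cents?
Coefficient of x^107 in 1/(1-x^1) · 1/(1-x^20) · 1/(1-x^50). Case on j = number of 50-cent coins (j = 0..2); remainder r = 107 - 50j is made from {1,20} in ⌊r/20⌋+1 ways. r = 107, 57, 7 → 6 + 3 + 1 = 10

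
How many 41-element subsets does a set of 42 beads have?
C(42,41) = 42!/(41!×1!) = 42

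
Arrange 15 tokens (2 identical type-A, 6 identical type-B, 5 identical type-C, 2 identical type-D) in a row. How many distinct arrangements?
15! / (2! × 6! × 5! × 2!) = 3783780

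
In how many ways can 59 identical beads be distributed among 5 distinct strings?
C(59+5-1, 5-1) = C(63, 4) = 595665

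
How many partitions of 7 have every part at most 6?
Let r_j(i) = number of partitions of i into parts ≤ j, for i = 0..7. r_1(i) = 1 for all i; r_j(i) = r_{j-1}(i) + r_j(i-j). Rows j = 2..6: ≤2: 1 1 2 2 3 3 4 4; ≤3: 1 1 2 3 4 5 7 8; ≤4: 1 1 2 3 5 6 9 11; ≤5: 1 1 2 3 5 7 10 13; ≤6: 1 1 2 3 5 7 11 14. r_6(7) = 14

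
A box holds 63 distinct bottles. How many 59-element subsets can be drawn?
C(63,59) = 63!/(59!×4!) = 595665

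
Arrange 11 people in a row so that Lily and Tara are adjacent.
Treat as block: (11-1)! × 2! = 3628800 × 2 = 7257600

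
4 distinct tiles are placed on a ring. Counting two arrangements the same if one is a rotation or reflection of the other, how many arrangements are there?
(4-1)!/2 = 6/2 = 3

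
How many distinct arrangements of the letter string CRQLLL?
6! / (1! × 1! × 3! × 1!) = 120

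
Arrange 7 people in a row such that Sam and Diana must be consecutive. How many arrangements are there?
Treat the 2 as one block: (7-2+1)! × 2! = 720 × 2 = 1440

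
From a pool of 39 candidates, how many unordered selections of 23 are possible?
C(39,23) = 39!/(23!×16!) = 37711260990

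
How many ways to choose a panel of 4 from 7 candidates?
C(7,4) = 7!/(4!×3!) = 35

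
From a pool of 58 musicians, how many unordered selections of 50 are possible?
C(58,50) = 58!/(50!×8!) = 1916797311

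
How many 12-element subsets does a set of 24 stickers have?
C(24,12) = 24!/(12!×12!) = 2704156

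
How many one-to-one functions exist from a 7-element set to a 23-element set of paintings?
P(23,7) = 23!/(23-7)! = 1235591280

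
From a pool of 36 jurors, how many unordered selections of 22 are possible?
C(36,22) = 36!/(22!×14!) = 3796297200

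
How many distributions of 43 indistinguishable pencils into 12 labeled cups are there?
C(43+12-1, 12-1) = C(54, 11) = 95722852680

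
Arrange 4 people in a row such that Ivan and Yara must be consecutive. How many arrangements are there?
Treat the 2 as one block: (4-2+1)! × 2! = 6 × 2 = 12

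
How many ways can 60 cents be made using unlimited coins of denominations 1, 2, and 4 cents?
Coefficient of x^60 in 1/(1-x^1) · 1/(1-x^2) · 1/(1-x^4). Case on j = number of 4-cent coins (j = 0..15); remainder r = 60 - 4j is made from {1,2} in ⌊r/2⌋+1 ways. r = 60, 56, 52, 48, 44, 40, 36, 32, 28, 24, 20, 16, 12, 8, 4, 0 → 31 + 29 + 27 + 25 + 23 + 21 + 19 + 17 + 15 + 13 + 11 + 9 + 7 + 5 + 3 + 1 = 256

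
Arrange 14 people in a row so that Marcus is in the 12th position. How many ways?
Fix one position: (14-1)! = 6227020800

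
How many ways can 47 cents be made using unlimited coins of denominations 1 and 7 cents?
Coefficient of x^47 in 1/(1-x^1) · 1/(1-x^7). Use j coins of 7 for j = 0..⌊47/7⌋ = 6, the rest in 1s: 6 + 1 = 7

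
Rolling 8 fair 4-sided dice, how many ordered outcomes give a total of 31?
Coefficient of x^31 in (x + x² + ... + x^4)^8. By inclusion-exclusion on dice exceeding 4: Σ_j (-1)^j C(8,j)·C(31-1-4j, 7) = C(8,0)·C(30,7) - C(8,1)·C(26,7) + C(8,2)·C(22,7) - C(8,3)·C(18,7) + C(8,4)·C(14,7) - C(8,5)·C(10,7) = 1·2035800 - 8·657800 + 28·170544 - 56·31824 + 70·3432 - 56·120 = 8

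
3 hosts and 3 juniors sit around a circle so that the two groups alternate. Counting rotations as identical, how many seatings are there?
Fix one of the hosts: (3-1)! ways for the remaining hosts, × 3! ways for the juniors = 2 × 6 = 12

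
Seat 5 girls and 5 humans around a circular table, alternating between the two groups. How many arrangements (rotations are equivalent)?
Fix one of the girls: (5-1)! ways for the remaining girls, × 5! ways for the humans = 24 × 120 = 2880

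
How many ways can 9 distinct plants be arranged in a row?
9! = 362880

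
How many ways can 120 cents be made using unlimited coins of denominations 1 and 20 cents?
Coefficient of x^120 in 1/(1-x^1) · 1/(1-x^20). Use j coins of 20 for j = 0..⌊120/20⌋ = 6, the rest in 1s: 6 + 1 = 7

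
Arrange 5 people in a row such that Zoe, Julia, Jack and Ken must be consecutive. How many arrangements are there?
Treat the 4 as one block: (5-4+1)! × 4! = 2 × 24 = 48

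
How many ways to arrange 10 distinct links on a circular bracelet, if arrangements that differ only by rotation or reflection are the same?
(10-1)!/2 = 362880/2 = 181440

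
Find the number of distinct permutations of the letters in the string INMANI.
6! / (1! × 2! × 1! × 2!) = 180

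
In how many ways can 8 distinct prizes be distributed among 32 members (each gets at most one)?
P(32,8) = 32!/(32-8)! = 424097856000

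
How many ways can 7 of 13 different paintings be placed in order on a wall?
P(13,7) = 13!/(13-7)! = 8648640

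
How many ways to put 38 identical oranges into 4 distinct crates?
C(38+4-1, 4-1) = C(41, 3) = 10660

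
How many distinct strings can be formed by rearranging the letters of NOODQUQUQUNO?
12! / (3! × 3! × 3! × 1! × 2!) = 1108800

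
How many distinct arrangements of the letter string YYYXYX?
6! / (4! × 2!) = 15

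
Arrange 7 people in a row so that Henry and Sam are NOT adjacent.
Total - adjacent = 7! - (7-1)!×2 = 5040 - 1440 = 3600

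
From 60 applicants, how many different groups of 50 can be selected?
C(60,50) = 60!/(50!×10!) = 75394027566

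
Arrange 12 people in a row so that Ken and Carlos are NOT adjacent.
Total - adjacent = 12! - (12-1)!×2 = 479001600 - 79833600 = 399168000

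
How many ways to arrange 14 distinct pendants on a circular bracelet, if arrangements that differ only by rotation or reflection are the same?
(14-1)!/2 = 6227020800/2 = 3113510400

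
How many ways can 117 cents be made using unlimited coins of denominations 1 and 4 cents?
Coefficient of x^117 in 1/(1-x^1) · 1/(1-x^4). Use j coins of 4 for j = 0..⌊117/4⌋ = 29, the rest in 1s: 29 + 1 = 30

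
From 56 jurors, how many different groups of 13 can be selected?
C(56,13) = 56!/(13!×43!) = 1889912732400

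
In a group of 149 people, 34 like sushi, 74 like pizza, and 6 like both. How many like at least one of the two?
|A∪B| = |A| + |B| - |A∩B| = 34 + 74 - 6 = 102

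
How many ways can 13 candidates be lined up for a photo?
13! = 6227020800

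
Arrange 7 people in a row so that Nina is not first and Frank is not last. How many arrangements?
By inclusion-exclusion: 7! - 2×(7-1)! + (7-2)! = 5040 - 1440 + 120 = 3720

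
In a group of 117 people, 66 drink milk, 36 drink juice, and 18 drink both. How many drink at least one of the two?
|A∪B| = |A| + |B| - |A∩B| = 66 + 36 - 18 = 84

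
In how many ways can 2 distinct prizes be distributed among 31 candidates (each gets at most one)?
P(31,2) = 31!/(31-2)! = 930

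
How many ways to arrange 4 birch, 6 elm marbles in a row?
10! / (4! × 6!) = 210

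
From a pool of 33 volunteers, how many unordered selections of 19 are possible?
C(33,19) = 33!/(19!×14!) = 818809200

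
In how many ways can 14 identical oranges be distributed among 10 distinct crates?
C(14+10-1, 10-1) = C(23, 9) = 817190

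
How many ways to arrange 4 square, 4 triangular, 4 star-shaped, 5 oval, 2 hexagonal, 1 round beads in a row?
20! / (4! × 4! × 4! × 5! × 2! × 1!) = 733296564000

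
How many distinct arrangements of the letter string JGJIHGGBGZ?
10! / (4! × 1! × 2! × 1! × 1! × 1!) = 75600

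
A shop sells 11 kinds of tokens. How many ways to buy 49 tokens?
C(49+11-1, 11-1) = C(59, 10) = 62828356305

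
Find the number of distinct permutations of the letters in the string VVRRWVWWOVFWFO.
14! / (2! × 4! × 2! × 4! × 2!) = 18918900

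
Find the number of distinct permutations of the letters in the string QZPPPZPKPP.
10! / (6! × 1! × 2! × 1!) = 2520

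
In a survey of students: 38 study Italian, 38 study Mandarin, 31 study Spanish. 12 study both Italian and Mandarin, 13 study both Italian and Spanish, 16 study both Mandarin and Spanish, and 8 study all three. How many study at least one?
|A∪B∪C| = 38+38+31-12-13-16+8 = 74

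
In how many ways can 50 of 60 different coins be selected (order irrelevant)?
C(60,50) = 60!/(50!×10!) = 75394027566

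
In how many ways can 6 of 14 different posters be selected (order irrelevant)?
C(14,6) = 14!/(6!×8!) = 3003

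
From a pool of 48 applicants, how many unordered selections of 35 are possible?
C(48,35) = 48!/(35!×13!) = 192928249296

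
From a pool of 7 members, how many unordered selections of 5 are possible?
C(7,5) = 7!/(5!×2!) = 21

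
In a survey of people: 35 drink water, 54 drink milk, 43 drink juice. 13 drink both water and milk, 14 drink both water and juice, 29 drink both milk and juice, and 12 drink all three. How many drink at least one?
|A∪B∪C| = 35+54+43-13-14-29+12 = 88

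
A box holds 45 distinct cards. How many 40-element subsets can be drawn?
C(45,40) = 45!/(40!×5!) = 1221759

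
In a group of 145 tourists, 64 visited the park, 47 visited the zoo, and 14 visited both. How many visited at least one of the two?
|A∪B| = |A| + |B| - |A∩B| = 64 + 47 - 14 = 97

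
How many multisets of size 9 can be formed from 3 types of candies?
C(9+3-1, 3-1) = C(11, 2) = 55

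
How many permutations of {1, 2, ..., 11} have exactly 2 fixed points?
Choose the 2 fixed points C(11,2) = 55, derange the rest: !9 = Σ_{j=0}^{9} (-1)^j·9!/j! = 362880 - 362880 + 181440 - 60480 + 15120 - 3024 + 504 - 72 + 9 - 1 = 133496. Product = 55 × 133496 = 7342280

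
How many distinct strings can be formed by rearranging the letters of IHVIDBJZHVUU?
12! / (1! × 1! × 2! × 1! × 2! × 1! × 2! × 2!) = 29937600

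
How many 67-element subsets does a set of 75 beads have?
C(75,67) = 75!/(67!×8!) = 16871053725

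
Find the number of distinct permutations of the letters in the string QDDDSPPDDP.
10! / (5! × 1! × 3! × 1!) = 5040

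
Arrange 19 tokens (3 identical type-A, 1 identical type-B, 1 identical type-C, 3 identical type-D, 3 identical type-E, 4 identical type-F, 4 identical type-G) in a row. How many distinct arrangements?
19! / (3! × 1! × 1! × 3! × 3! × 4! × 4!) = 977728752000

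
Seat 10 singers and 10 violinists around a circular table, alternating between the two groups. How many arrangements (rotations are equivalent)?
Fix one of the singers: (10-1)! ways for the remaining singers, × 10! ways for the violinists = 362880 × 3628800 = 1316818944000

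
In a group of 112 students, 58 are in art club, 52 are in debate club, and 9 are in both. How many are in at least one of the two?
|A∪B| = |A| + |B| - |A∩B| = 58 + 52 - 9 = 101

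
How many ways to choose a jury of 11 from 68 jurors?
C(68,11) = 68!/(11!×57!) = 1533058025824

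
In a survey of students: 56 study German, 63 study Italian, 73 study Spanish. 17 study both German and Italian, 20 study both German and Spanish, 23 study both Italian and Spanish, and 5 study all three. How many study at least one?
|A∪B∪C| = 56+63+73-17-20-23+5 = 137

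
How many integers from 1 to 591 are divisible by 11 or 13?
⌊591/11⌋ + ⌊591/13⌋ - ⌊591/143⌋ = 53 + 45 - 4 = 94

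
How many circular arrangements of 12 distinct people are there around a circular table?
Circular: fix one position, arrange the rest. (12-1)! = 39916800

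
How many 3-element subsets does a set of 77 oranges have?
C(77,3) = 77!/(3!×74!) = 73150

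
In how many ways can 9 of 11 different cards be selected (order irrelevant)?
C(11,9) = 11!/(9!×2!) = 55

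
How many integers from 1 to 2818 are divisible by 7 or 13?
⌊2818/7⌋ + ⌊2818/13⌋ - ⌊2818/91⌋ = 402 + 216 - 30 = 588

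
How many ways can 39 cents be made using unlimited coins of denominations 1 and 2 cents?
Coefficient of x^39 in 1/(1-x^1) · 1/(1-x^2). Use j coins of 2 for j = 0..⌊39/2⌋ = 19, the rest in 1s: 19 + 1 = 20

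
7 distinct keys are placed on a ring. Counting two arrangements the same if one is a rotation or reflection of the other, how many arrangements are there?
(7-1)!/2 = 720/2 = 360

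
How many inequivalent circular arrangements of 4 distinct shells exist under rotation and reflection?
(4-1)!/2 = 6/2 = 3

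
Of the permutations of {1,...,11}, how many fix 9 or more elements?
Exactly j fixed points: C(11,j)·!(11-j); sum over j ≥ 9 (derangement numbers via !m = (m-1)·(!(m-1) + !(m-2)): !0..!2 = 1, 0, 1). Σ_{j=9}^{11} C(11,j)·!(11-j) = C(11,9)·!2 + C(11,10)·!1 + C(11,11)·!0 = 55·1 + 11·0 + 1·1 = 56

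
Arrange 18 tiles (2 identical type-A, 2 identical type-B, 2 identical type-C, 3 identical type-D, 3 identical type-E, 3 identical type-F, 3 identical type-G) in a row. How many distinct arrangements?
18! / (2! × 2! × 2! × 3! × 3! × 3! × 3!) = 617512896000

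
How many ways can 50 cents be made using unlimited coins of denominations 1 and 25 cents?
Coefficient of x^50 in 1/(1-x^1) · 1/(1-x^25). Use j coins of 25 for j = 0..⌊50/25⌋ = 2, the rest in 1s: 2 + 1 = 3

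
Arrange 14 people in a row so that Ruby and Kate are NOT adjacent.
Total - adjacent = 14! - (14-1)!×2 = 87178291200 - 12454041600 = 74724249600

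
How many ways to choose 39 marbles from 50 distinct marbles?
C(50,39) = 50!/(39!×11!) = 37353738800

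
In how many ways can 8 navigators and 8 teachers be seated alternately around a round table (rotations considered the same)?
Fix one of the navigators: (8-1)! ways for the remaining navigators, × 8! ways for the teachers = 5040 × 40320 = 203212800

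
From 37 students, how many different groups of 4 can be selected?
C(37,4) = 37!/(4!×33!) = 66045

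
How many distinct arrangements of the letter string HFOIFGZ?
7! / (1! × 1! × 1! × 2! × 1! × 1!) = 2520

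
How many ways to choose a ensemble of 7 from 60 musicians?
C(60,7) = 60!/(7!×53!) = 386206920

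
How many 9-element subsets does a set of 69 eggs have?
C(69,9) = 69!/(9!×60!) = 56672074888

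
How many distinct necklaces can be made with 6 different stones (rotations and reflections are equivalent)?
(6-1)!/2 = 120/2 = 60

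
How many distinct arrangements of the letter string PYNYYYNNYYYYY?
13! / (1! × 9! × 3!) = 2860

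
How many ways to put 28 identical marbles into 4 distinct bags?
C(28+4-1, 4-1) = C(31, 3) = 4495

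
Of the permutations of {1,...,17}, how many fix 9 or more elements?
Exactly j fixed points: C(17,j)·!(17-j); sum over j ≥ 9 (derangement numbers via !m = (m-1)·(!(m-1) + !(m-2)): !0..!8 = 1, 0, 1, 2, 9, 44, 265, 1854, 14833). Σ_{j=9}^{17} C(17,j)·!(17-j) = C(17,9)·!8 + C(17,10)·!7 + C(17,11)·!6 + C(17,12)·!5 + C(17,13)·!4 + C(17,14)·!3 + C(17,15)·!2 + C(17,16)·!1 + C(17,17)·!0 = 24310·14833 + 19448·1854 + 12376·265 + 6188·44 + 2380·9 + 680·2 + 136·1 + 17·0 + 1·1 = 400221651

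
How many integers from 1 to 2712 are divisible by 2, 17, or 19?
⌊2712/2⌋+⌊2712/17⌋+⌊2712/19⌋ - ⌊2712/34⌋-⌊2712/38⌋-⌊2712/323⌋ + ⌊2712/646⌋ = 1356+159+142 - 79-71-8 + 4 = 1503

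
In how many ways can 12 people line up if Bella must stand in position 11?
Fix one position: (12-1)! = 39916800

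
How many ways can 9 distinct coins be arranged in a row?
9! = 362880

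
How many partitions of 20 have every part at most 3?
Let r_j(i) = number of partitions of i into parts ≤ j, for i = 0..20. r_1(i) = 1 for all i; r_j(i) = r_{j-1}(i) + r_j(i-j). Rows j = 2..3: ≤2: 1 1 2 2 3 3 4 4 5 5 6 6 7 7 8 8 9 9 10 10 11; ≤3: 1 1 2 3 4 5 7 8 10 12 14 16 19 21 24 27 30 33 37 40 44. r_3(20) = 44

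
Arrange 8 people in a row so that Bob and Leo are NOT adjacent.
Total - adjacent = 8! - (8-1)!×2 = 40320 - 10080 = 30240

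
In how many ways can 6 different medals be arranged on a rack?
6! = 720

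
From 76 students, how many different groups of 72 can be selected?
C(76,72) = 76!/(72!×4!) = 1282975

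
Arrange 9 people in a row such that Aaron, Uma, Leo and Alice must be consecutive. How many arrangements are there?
Treat the 4 as one block: (9-4+1)! × 4! = 720 × 24 = 17280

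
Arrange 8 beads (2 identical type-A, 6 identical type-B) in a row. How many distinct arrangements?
8! / (2! × 6!) = 28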